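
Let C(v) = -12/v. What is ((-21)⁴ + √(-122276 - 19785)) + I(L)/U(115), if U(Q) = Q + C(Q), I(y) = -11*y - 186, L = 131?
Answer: 2569490348/13213 + I*√142061 ≈ 1.9447e+5 + 376.91*I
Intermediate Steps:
I(y) = -186 - 11*y
U(Q) = Q - 12/Q
((-21)⁴ + √(-122276 - 19785)) + I(L)/U(115) = ((-21)⁴ + √(-122276 - 19785)) + (-186 - 11*131)/(115 - 12/115) = (194481 + √(-142061)) + (-186 - 1441)/(115 - 12*1/115) = (194481 + I*√142061) - 1627/(115 - 12/115) = (194481 + I*√142061) - 1627/13213/115 = (194481 + I*√142061) - 1627*115/13213 = (194481 + I*√142061) - 187105/13213 = 2569490348/13213 + I*√142061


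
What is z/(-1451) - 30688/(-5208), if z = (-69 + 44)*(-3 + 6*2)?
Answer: 816073/134943 ≈ 6.0475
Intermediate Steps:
z = -225 (z = -25*(-3 + 12) = -25*9 = -225)
z/(-1451) - 30688/(-5208) = -225/(-1451) - 30688/(-5208) = -225*(-1/1451) - 30688*(-1/5208) = 225/1451 + 548/93 = 816073/134943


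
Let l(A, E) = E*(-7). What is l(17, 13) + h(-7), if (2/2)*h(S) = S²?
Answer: -42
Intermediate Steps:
l(A, E) = -7*E
h(S) = S²
l(17, 13) + h(-7) = -7*13 + (-7)² = -91 + 49 = -42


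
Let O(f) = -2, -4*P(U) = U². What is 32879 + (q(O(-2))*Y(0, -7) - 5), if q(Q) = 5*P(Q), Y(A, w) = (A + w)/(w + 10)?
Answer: 98657/3 ≈ 32886.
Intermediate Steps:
P(U) = -U²/4
Y(A, w) = (A + w)/(10 + w)
q(Q) = -5*Q²/4 (q(Q) = 5*(-Q²/4) = -5*Q²/4)
32879 + (q(O(-2))*Y(0, -7) - 5) = 32879 + ((-5/4*(-2)²)*((0 - 7)/(10 - 7)) - 5) = 32879 + ((-5/4*4)*(-7/3) - 5) = 32879 + (-5*(-7)/3 - 5) = 32879 + (-5*(-7/3) - 5) = 32879 + (35/3 - 5) = 32879 + 20/3 = 98657/3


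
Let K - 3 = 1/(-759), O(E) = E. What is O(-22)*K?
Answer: -4552/69 ≈ -65.971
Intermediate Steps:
K = 2276/759 (K = 3 + 1/(-759) = 3 - 1/759 = 2276/759 ≈ 2.9987)
O(-22)*K = -22*2276/759 = -4552/69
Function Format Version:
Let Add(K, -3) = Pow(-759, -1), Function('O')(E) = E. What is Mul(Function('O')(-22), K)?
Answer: Rational(-4552, 69) ≈ -65.971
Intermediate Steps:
K = Rational(2276, 759) (K = Add(3, Pow(-759, -1)) = Add(3, Rational(-1, 759)) = Rational(2276, 759) ≈ 2.9987)
Mul(Function('O')(-22), K) = Mul(-22, Rational(2276, 759)) = Rational(-4552, 69)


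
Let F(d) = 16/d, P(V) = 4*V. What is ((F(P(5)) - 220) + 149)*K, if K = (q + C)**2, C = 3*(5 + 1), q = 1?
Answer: -126711/5 ≈ -25342.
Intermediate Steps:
C = 18 (C = 3*6 = 18)
K = 361 (K = (1 + 18)**2 = 19**2 = 361)
((F(P(5)) - 220) + 149)*K = ((16/((4*5)) - 220) + 149)*361 = ((16/20 - 220) + 149)*361 = ((16*(1/20) - 220) + 149)*361 = ((4/5 - 220) + 149)*361 = (-1096/5 + 149)*361 = -351/5*361 = -126711/5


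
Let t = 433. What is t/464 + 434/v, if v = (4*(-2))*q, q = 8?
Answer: -5427/928 ≈ -5.8481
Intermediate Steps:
v = -64 (v = (4*(-2))*8 = -8*8 = -64)
t/464 + 434/v = 433/464 + 434/(-64) = 433*(1/464) + 434*(-1/64) = 433/464 - 217/32 = -5427/928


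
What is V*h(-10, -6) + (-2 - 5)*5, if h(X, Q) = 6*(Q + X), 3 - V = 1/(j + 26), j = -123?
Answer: -31427/97 ≈ -323.99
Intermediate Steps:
V = 292/97 (V = 3 - 1/(-123 + 26) = 3 - 1/(-97) = 3 - 1*(-1/97) = 3 + 1/97 = 292/97 ≈ 3.0103)
h(X, Q) = 6*Q + 6*X
V*h(-10, -6) + (-2 - 5)*5 = 292*(6*(-6) + 6*(-10))/97 + (-2 - 5)*5 = 292*(-36 - 60)/97 - 7*5 = (292/97)*(-96) - 35 = -28032/97 - 35 = -31427/97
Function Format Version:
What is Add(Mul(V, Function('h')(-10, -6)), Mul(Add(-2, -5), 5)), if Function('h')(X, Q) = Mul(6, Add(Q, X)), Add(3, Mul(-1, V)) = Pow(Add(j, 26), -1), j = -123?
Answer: Rational(-31427, 97) ≈ -323.99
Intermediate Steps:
V = Rational(292, 97) (V = Add(3, Mul(-1, Pow(Add(-123, 26), -1))) = Add(3, Mul(-1, Pow(-97, -1))) = Add(3, Mul(-1, Rational(-1, 97))) = Add(3, Rational(1, 97)) = Rational(292, 97) ≈ 3.0103)
Function('h')(X, Q) = Add(Mul(6, Q), Mul(6, X))
Add(Mul(V, Function('h')(-10, -6)), Mul(Add(-2, -5), 5)) = Add(Mul(Rational(292, 97), Add(Mul(6, -6), Mul(6, -10))), Mul(Add(-2, -5), 5)) = Add(Mul(Rational(292, 97), Add(-36, -60)), Mul(-7, 5)) = Add(Mul(Rational(292, 97), -96), -35) = Add(Rational(-28032, 97), -35) = Rational(-31427, 97)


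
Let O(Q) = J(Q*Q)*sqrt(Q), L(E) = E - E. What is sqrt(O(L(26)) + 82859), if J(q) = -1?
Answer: 7*sqrt(1691) ≈ 287.85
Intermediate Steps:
L(E) = 0
O(Q) = -sqrt(Q)
sqrt(O(L(26)) + 82859) = sqrt(-sqrt(0) + 82859) = sqrt(-1*0 + 82859) = sqrt(0 + 82859) = sqrt(82859) = 7*sqrt(1691)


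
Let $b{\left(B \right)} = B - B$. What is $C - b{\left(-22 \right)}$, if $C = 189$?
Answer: $189$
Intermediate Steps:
$b{\left(B \right)} = 0$
$C - b{\left(-22 \right)} = 189 - 0 = 189 + 0 = 189$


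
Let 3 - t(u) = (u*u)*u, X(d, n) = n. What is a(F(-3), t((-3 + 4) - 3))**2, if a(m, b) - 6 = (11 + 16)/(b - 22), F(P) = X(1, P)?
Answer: 1521/121 ≈ 12.570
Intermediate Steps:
F(P) = P
t(u) = 3 - u**3 (t(u) = 3 - u*u*u = 3 - u**2*u = 3 - u**3)
a(m, b) = 6 + 27/(-22 + b) (a(m, b) = 6 + (11 + 16)/(b - 22) = 6 + 27/(-22 + b))
a(F(-3), t((-3 + 4) - 3))**2 = (3*(-35 + 2*(3 - ((-3 + 4) - 3)**3))/(-22 + (3 - ((-3 + 4) - 3)**3)))**2 = (3*(-35 + 2*(3 - (1 - 3)**3))/(-22 + (3 - (1 - 3)**3)))**2 = (3*(-35 + 2*(3 - 1*(-2)**3))/(-22 + (3 - 1*(-2)**3)))**2 = (3*(-35 + 2*(3 - 1*(-8)))/(-22 + (3 - 1*(-8))))**2 = (3*(-35 + 2*(3 + 8))/(-22 + (3 + 8)))**2 = (3*(-35 + 2*11)/(-22 + 11))**2 = (3*(-35 + 22)/(-11))**2 = (3*(-1/11)*(-13))**2 = (39/11)**2 = 1521/121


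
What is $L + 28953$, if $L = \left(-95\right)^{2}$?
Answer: $37978$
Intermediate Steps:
$L = 9025$
$L + 28953 = 9025 + 28953 = 37978$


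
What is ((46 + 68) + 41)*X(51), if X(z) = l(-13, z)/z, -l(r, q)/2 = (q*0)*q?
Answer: 0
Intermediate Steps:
l(r, q) = 0 (l(r, q) = -2*q*0*q = -0*q = -2*0 = 0)
X(z) = 0 (X(z) = 0/z = 0)
((46 + 68) + 41)*X(51) = ((46 + 68) + 41)*0 = (114 + 41)*0 = 155*0 = 0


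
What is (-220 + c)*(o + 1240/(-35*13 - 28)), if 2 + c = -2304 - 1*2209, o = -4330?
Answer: 9908603050/483 ≈ 2.0515e+7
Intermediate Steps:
c = -4515 (c = -2 + (-2304 - 1*2209) = -2 + (-2304 - 2209) = -2 - 4513 = -4515)
(-220 + c)*(o + 1240/(-35*13 - 28)) = (-220 - 4515)*(-4330 + 1240/(-35*13 - 28)) = -4735*(-4330 + 1240/(-455 - 28)) = -4735*(-4330 + 1240/(-483)) = -4735*(-4330 + 1240*(-1/483)) = -4735*(-4330 - 1240/483) = -4735*(-2092630/483) = 9908603050/483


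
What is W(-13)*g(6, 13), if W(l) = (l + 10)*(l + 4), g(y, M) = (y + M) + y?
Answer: 675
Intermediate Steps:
g(y, M) = M + 2*y (g(y, M) = (M + y) + y = M + 2*y)
W(l) = (4 + l)*(10 + l) (W(l) = (10 + l)*(4 + l) = (4 + l)*(10 + l))
W(-13)*g(6, 13) = (40 + (-13)² + 14*(-13))*(13 + 2*6) = (40 + 169 - 182)*(13 + 12) = 27*25 = 675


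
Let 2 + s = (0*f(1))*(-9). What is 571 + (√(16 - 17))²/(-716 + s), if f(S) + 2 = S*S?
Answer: 409979/718 ≈ 571.00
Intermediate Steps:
f(S) = -2 + S² (f(S) = -2 + S*S = -2 + S²)
s = -2 (s = -2 + (0*(-2 + 1²))*(-9) = -2 + (0*(-2 + 1))*(-9) = -2 + (0*(-1))*(-9) = -2 + 0*(-9) = -2 + 0 = -2)
571 + (√(16 - 17))²/(-716 + s) = 571 + (√(16 - 17))²/(-716 - 2) = 571 + (√(-1))²/(-718) = 571 - I²/718 = 571 - 1/718*(-1) = 571 + 1/718 = 409979/718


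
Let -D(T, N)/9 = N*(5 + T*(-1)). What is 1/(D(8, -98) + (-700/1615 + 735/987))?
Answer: -15181/40164201 ≈ -0.00037797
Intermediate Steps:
D(T, N) = -9*N*(5 - T) (D(T, N) = -9*N*(5 + T*(-1)) = -9*N*(5 - T))
1/(D(8, -98) + (-700/1615 + 735/987)) = 1/(9*(-98)*(-5 + 8) + (-700/1615 + 735/987)) = 1/(9*(-98)*3 + (-700*1/1615 + 735*(1/987))) = 1/(-2646 + (-140/323 + 35/47)) = 1/(-2646 + 4725/15181) = 1/(-40164201/15181) = -15181/40164201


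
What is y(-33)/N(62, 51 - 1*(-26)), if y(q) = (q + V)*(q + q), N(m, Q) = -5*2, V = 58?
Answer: 165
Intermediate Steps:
N(m, Q) = -10
y(q) = 2*q*(58 + q) (y(q) = (q + 58)*(q + q) = (58 + q)*(2*q) = 2*q*(58 + q))
y(-33)/N(62, 51 - 1*(-26)) = (2*(-33)*(58 - 33))/(-10) = (2*(-33)*25)*(-⅒) = -1650*(-⅒) = 165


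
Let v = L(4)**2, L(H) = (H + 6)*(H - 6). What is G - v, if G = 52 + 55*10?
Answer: 202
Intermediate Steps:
G = 602 (G = 52 + 550 = 602)
L(H) = (-6 + H)*(6 + H) (L(H) = (6 + H)*(-6 + H) = (-6 + H)*(6 + H))
v = 400 (v = (-36 + 4**2)**2 = (-36 + 16)**2 = (-20)**2 = 400)
G - v = 602 - 1*400 = 602 - 400 = 202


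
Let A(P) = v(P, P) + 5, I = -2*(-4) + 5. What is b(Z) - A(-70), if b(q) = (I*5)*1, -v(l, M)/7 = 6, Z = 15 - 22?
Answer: 102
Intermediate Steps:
Z = -7
v(l, M) = -42 (v(l, M) = -7*6 = -42)
I = 13 (I = 8 + 5 = 13)
b(q) = 65 (b(q) = (13*5)*1 = 65*1 = 65)
A(P) = -37 (A(P) = -42 + 5 = -37)
b(Z) - A(-70) = 65 - 1*(-37) = 65 + 37 = 102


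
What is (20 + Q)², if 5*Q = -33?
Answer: 4489/25 ≈ 179.56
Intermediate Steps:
Q = -33/5 (Q = (⅕)*(-33) = -33/5 ≈ -6.6000)
(20 + Q)² = (20 - 33/5)² = (67/5)² = 4489/25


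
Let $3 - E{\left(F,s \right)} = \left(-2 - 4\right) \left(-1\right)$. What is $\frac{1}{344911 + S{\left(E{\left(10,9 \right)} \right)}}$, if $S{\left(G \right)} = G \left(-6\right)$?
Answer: $\frac{1}{344929} \approx 2.8991 \cdot 10^{-6}$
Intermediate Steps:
$E{\left(F,s \right)} = -3$ ($E{\left(F,s \right)} = 3 - \left(-2 - 4\right) \left(-1\right) = 3 - \left(-6\right) \left(-1\right) = 3 - 6 = -3$)
$S{\left(G \right)} = - 6 G$
$\frac{1}{344911 + S{\left(E{\left(10,9 \right)} \right)}} = \frac{1}{344911 - -18} = \frac{1}{344911 + 18} = \frac{1}{344929}$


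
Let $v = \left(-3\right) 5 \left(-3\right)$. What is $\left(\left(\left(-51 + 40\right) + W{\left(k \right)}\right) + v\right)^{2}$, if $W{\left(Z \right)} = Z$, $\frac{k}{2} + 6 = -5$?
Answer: $144$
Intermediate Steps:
$k = -22$ ($k = -12 + 2 \left(-5\right) = -12 - 10 = -22$)
$v = 45$ ($v = \left(-15\right) \left(-3\right) = 45$)
$\left(\left(\left(-51 + 40\right) + W{\left(k \right)}\right) + v\right)^{2} = \left(\left(\left(-51 + 40\right) - 22\right) + 45\right)^{2} = \left(\left(-11 - 22\right) + 45\right)^{2} = \left(-33 + 45\right)^{2} = 12^{2} = 144$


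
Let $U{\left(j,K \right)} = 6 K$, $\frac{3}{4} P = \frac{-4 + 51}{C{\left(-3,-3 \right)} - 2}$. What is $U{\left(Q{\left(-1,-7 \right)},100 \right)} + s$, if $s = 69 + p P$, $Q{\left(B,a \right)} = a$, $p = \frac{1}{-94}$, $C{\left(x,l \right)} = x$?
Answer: $\frac{10037}{15} \approx 669.13$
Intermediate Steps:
$P = - \frac{188}{15}$ ($P = \frac{4 \frac{-4 + 51}{-3 - 2}}{3} = \frac{4 \frac{47}{-5}}{3} = \frac{4 \cdot 47 \left(- \frac{1}{5}\right)}{3} = \frac{4}{3} \left(- \frac{47}{5}\right) = - \frac{188}{15} \approx -12.533$)
$p = - \frac{1}{94} \approx -0.010638$
$s = \frac{1037}{15}$ ($s = 69 - - \frac{2}{15} = 69 + \frac{2}{15} = \frac{1037}{15} \approx 69.133$)
$U{\left(Q{\left(-1,-7 \right)},100 \right)} + s = 6 \cdot 100 + \frac{1037}{15} = 600 + \frac{1037}{15} = \frac{10037}{15}$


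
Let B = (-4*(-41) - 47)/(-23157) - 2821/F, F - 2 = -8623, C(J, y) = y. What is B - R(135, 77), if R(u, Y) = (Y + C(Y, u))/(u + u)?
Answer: -1386515698/2994547455 ≈ -0.46301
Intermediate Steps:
F = -8621 (F = 2 - 8623 = -8621)
B = 7146360/22181833 (B = (-4*(-41) - 47)/(-23157) - 2821/(-8621) = (164 - 47)*(-1/23157) - 2821*(-1/8621) = 117*(-1/23157) + 2821/8621 = -13/2573 + 2821/8621 = 7146360/22181833 ≈ 0.32217)
R(u, Y) = (Y + u)/(2*u) (R(u, Y) = (Y + u)/(u + u) = (Y + u)/((2*u)) = (Y + u)*(1/(2*u)) = (Y + u)/(2*u))
B - R(135, 77) = 7146360/22181833 - (77 + 135)/(2*135) = 7146360/22181833 - 212/(2*135) = 7146360/22181833 - 1*106/135 = 7146360/22181833 - 106/135 = -1386515698/2994547455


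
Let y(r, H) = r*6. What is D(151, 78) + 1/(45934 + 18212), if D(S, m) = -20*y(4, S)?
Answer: -30790079/64146 ≈ -480.00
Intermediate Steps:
y(r, H) = 6*r
D(S, m) = -480 (D(S, m) = -120*4 = -20*24 = -480)
D(151, 78) + 1/(45934 + 18212) = -480 + 1/(45934 + 18212) = -480 + 1/64146 = -30790079/64146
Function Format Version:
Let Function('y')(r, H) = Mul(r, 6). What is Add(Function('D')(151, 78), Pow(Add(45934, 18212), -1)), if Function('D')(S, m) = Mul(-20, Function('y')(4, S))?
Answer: Rational(-30790079, 64146) ≈ -480.00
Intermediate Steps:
Function('y')(r, H) = Mul(6, r)
Function('D')(S, m) = -480 (Function('D')(S, m) = Mul(-20, Mul(6, 4)) = Mul(-20, 24) = -480)
Add(Function('D')(151, 78), Pow(Add(45934, 18212), -1)) = Add(-480, Pow(Add(45934, 18212), -1)) = Add(-480, Pow(64146, -1)) = Add(-480, Rational(1, 64146)) = Rational(-30790079, 64146)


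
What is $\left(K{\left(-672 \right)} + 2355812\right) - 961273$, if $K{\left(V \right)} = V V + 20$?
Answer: $1846143$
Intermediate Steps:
$K{\left(V \right)} = 20 + V^{2}$ ($K{\left(V \right)} = V^{2} + 20 = 20 + V^{2}$)
$\left(K{\left(-672 \right)} + 2355812\right) - 961273 = \left(\left(20 + \left(-672\right)^{2}\right) + 2355812\right) - 961273 = \left(\left(20 + 451584\right) + 2355812\right) - 961273 = \left(451604 + 2355812\right) - 961273 = 2807416 - 961273 = 1846143$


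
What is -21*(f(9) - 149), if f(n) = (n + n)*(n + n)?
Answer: -3675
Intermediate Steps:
f(n) = 4*n² (f(n) = (2*n)*(2*n) = 4*n²)
-21*(f(9) - 149) = -21*(4*9² - 149) = -21*(4*81 - 149) = -21*(324 - 149) = -21*175 = -3675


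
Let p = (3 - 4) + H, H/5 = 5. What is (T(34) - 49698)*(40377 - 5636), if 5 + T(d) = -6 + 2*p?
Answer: -1725272801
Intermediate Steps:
H = 25 (H = 5*5 = 25)
p = 24 (p = (3 - 4) + 25 = -1 + 25 = 24)
T(d) = 37 (T(d) = -5 + (-6 + 2*24) = -5 + (-6 + 48) = -5 + 42 = 37)
(T(34) - 49698)*(40377 - 5636) = (37 - 49698)*(40377 - 5636) = -49661*34741 = -1725272801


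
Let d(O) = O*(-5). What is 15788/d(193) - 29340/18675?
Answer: -287248/16019 ≈ -17.932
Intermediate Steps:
d(O) = -5*O
15788/d(193) - 29340/18675 = 15788/((-5*193)) - 29340/18675 = 15788/(-965) - 29340*1/18675 = 15788*(-1/965) - 652/415 = -15788/965 - 652/415 = -287248/16019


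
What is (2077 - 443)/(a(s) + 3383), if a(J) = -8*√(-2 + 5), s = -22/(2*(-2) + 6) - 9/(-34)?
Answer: 5527822/11444497 + 13072*√3/11444497 ≈ 0.48499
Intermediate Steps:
s = -365/34 (s = -22/(-4 + 6) - 9*(-1/34) = -22/2 + 9/34 = -22*½ + 9/34 = -11 + 9/34 = -365/34 ≈ -10.735)
a(J) = -8*√3
(2077 - 443)/(a(s) + 3383) = (2077 - 443)/(-8*√3 + 3383) = 1634/(3383 - 8*√3)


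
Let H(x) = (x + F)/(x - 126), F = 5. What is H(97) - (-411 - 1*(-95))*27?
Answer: 247326/29 ≈ 8528.5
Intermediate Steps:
H(x) = (5 + x)/(-126 + x) (H(x) = (x + 5)/(x - 126) = (5 + x)/(-126 + x))
H(97) - (-411 - 1*(-95))*27 = (5 + 97)/(-126 + 97) - (-411 - 1*(-95))*27 = 102/(-29) - (-411 + 95)*27 = -1/29*102 - (-316)*27 = -102/29 - 1*(-8532) = -102/29 + 8532 = 247326/29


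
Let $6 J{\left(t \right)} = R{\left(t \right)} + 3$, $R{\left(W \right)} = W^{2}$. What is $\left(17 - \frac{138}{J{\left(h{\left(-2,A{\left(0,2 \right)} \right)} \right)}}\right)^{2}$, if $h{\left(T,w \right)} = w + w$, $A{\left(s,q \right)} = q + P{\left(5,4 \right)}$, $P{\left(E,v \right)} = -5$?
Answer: $\frac{3025}{169} \approx 17.899$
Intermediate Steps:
$A{\left(s,q \right)} = -5 + q$ ($A{\left(s,q \right)} = q - 5 = -5 + q$)
$h{\left(T,w \right)} = 2 w$
$J{\left(t \right)} = \frac{1}{2} + \frac{t^{2}}{6}$ ($J{\left(t \right)} = \frac{t^{2} + 3}{6} = \frac{3 + t^{2}}{6} = \frac{1}{2} + \frac{t^{2}}{6}$)
$\left(17 - \frac{138}{J{\left(h{\left(-2,A{\left(0,2 \right)} \right)} \right)}}\right)^{2} = \left(17 - \frac{138}{\frac{1}{2} + \frac{\left(2 \left(-5 + 2\right)\right)^{2}}{6}}\right)^{2} = \left(17 - \frac{138}{\frac{1}{2} + \frac{\left(2 \left(-3\right)\right)^{2}}{6}}\right)^{2} = \left(17 - \frac{138}{\frac{1}{2} + \frac{\left(-6\right)^{2}}{6}}\right)^{2} = \left(17 - \frac{138}{\frac{1}{2} + \frac{1}{6} \cdot 36}\right)^{2} = \left(17 - \frac{138}{\frac{1}{2} + 6}\right)^{2} = \left(17 - \frac{138}{\frac{13}{2}}\right)^{2} = \left(17 - \frac{276}{13}\right)^{2} = \left(- \frac{55}{13}\right)^{2} = \frac{3025}{169}$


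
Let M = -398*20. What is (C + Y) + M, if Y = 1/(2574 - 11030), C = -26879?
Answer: -294598585/8456 ≈ -34839.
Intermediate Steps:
M = -7960
Y = -1/8456 (Y = 1/(-8456) = -1/8456 ≈ -0.00011826)
(C + Y) + M = (-26879 - 1/8456) - 7960 = -227288825/8456 - 7960 = -294598585/8456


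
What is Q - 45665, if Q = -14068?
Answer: -59733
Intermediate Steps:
Q - 45665 = -14068 - 45665 = -59733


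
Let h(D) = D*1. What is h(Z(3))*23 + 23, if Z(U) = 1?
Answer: 46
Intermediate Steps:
h(D) = D
h(Z(3))*23 + 23 = 1*23 + 23 = 23 + 23 = 46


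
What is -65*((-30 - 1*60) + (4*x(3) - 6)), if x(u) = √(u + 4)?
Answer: 6240 - 260*√7 ≈ 5552.1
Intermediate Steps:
x(u) = √(4 + u)
-65*((-30 - 1*60) + (4*x(3) - 6)) = -65*((-30 - 1*60) + (4*√(4 + 3) - 6)) = -65*((-30 - 60) + (4*√7 - 6)) = -65*(-90 + (-6 + 4*√7)) = -65*(-96 + 4*√7) = 6240 - 260*√7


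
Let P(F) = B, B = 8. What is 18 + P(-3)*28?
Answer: 242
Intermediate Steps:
P(F) = 8
18 + P(-3)*28 = 18 + 8*28 = 18 + 224 = 242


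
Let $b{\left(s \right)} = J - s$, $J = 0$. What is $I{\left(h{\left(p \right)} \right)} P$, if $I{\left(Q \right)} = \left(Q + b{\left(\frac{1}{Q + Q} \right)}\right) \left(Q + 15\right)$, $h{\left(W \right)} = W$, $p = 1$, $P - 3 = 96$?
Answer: $792$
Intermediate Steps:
$P = 99$ ($P = 3 + 96 = 99$)
$b{\left(s \right)} = - s$ ($b{\left(s \right)} = 0 - s = - s$)
$I{\left(Q \right)} = \left(15 + Q\right) \left(Q - \frac{1}{2 Q}\right)$ ($I{\left(Q \right)} = \left(Q - \frac{1}{Q + Q}\right) \left(Q + 15\right) = \left(Q - \frac{1}{2 Q}\right) \left(15 + Q\right) = \left(15 + Q\right) \left(Q - \frac{1}{2 Q}\right)$)
$I{\left(h{\left(p \right)} \right)} P = \left(- \frac{1}{2} + 1^{2} + 15 \cdot 1 - \frac{15}{2 \cdot 1}\right) 99 = \left(- \frac{1}{2} + 1 + 15 - \frac{15}{2}\right) 99 = 8 \cdot 99 = 792$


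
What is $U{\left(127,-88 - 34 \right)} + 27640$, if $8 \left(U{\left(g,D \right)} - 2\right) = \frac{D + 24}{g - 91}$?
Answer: $\frac{3980399}{144} \approx 27642.0$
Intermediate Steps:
$U{\left(g,D \right)} = 2 + \frac{24 + D}{8 \left(-91 + g\right)}$ ($U{\left(g,D \right)} = 2 + \frac{\left(D + 24\right) \frac{1}{g - 91}}{8} = 2 + \frac{\left(24 + D\right) \frac{1}{-91 + g}}{8} = 2 + \frac{\frac{1}{-91 + g} \left(24 + D\right)}{8} = 2 + \frac{24 + D}{8 \left(-91 + g\right)}$)
$U{\left(127,-88 - 34 \right)} + 27640 = \frac{-1432 - 122 + 16 \cdot 127}{8 \left(-91 + 127\right)} + 27640 = \frac{-1432 - 122 + 2032}{8 \cdot 36} + 27640 = \frac{1}{8} \cdot \frac{1}{36} \left(-1432 - 122 + 2032\right) + 27640 = \frac{1}{8} \cdot \frac{1}{36} \cdot 478 + 27640 = \frac{239}{144} + 27640 = \frac{3980399}{144}$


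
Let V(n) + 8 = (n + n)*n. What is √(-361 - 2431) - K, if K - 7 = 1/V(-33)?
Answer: -15191/2170 + 2*I*√698 ≈ -7.0005 + 52.839*I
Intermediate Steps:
V(n) = -8 + 2*n² (V(n) = -8 + (n + n)*n = -8 + (2*n)*n = -8 + 2*n²)
K = 15191/2170 (K = 7 + 1/(-8 + 2*(-33)²) = 7 + 1/(-8 + 2*1089) = 7 + 1/(-8 + 2178) = 7 + 1/2170 = 15191/2170 ≈ 7.0005)
√(-361 - 2431) - K = √(-361 - 2431) - 1*15191/2170 = √(-2792) - 15191/2170 = 2*I*√698 - 15191/2170 = -15191/2170 + 2*I*√698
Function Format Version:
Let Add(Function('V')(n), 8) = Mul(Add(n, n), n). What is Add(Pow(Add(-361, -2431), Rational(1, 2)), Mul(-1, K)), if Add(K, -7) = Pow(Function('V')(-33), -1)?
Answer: Add(Rational(-15191, 2170), Mul(2, I, Pow(698, Rational(1, 2)))) ≈ Add(-7.0005, Mul(52.839, I))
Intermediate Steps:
Function('V')(n) = Add(-8, Mul(2, Pow(n, 2))) (Function('V')(n) = Add(-8, Mul(Add(n, n), n)) = Add(-8, Mul(Mul(2, n), n)) = Add(-8, Mul(2, Pow(n, 2))))
K = Rational(15191, 2170) (K = Add(7, Pow(Add(-8, Mul(2, Pow(-33, 2))), -1)) = Add(7, Pow(Add(-8, Mul(2, 1089)), -1)) = Add(7, Pow(Add(-8, 2178), -1)) = Add(7, Pow(2170, -1)) = Add(7, Rational(1, 2170)) = Rational(15191, 2170) ≈ 7.0005)
Add(Pow(Add(-361, -2431), Rational(1, 2)), Mul(-1, K)) = Add(Pow(Add(-361, -2431), Rational(1, 2)), Mul(-1, Rational(15191, 2170))) = Add(Pow(-2792, Rational(1, 2)), Rational(-15191, 2170)) = Add(Mul(2, I, Pow(698, Rational(1, 2))), Rational(-15191, 2170)) = Add(Rational(-15191, 2170), Mul(2, I, Pow(698, Rational(1, 2))))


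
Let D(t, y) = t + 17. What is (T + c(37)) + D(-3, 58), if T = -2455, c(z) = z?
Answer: -2404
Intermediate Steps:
D(t, y) = 17 + t
(T + c(37)) + D(-3, 58) = (-2455 + 37) + (17 - 3) = -2418 + 14 = -2404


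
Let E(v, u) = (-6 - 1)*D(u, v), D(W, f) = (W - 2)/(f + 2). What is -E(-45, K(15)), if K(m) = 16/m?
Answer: 98/645 ≈ 0.15194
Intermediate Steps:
D(W, f) = (-2 + W)/(2 + f)
E(v, u) = -7*(-2 + u)/(2 + v) (E(v, u) = (-6 - 1)*((-2 + u)/(2 + v)) = -7*(-2 + u)/(2 + v))
-E(-45, K(15)) = -7*(2 - 16/15)/(2 - 45) = -7*(2 - 16/15)/(-43) = -7*(-1)*(2 - 1*16/15)/43 = -7*(-1)*(2 - 16/15)/43 = -7*(-1)*14/(43*15) = -1*(-98/645) = 98/645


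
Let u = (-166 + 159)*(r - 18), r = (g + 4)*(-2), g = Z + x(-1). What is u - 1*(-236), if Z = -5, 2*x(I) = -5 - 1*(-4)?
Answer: 341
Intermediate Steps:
x(I) = -½ (x(I) = (-5 - 1*(-4))/2 = (-5 + 4)/2 = (½)*(-1) = -½)
g = -11/2 (g = -5 - ½ = -11/2 ≈ -5.5000)
r = 3 (r = (-11/2 + 4)*(-2) = -3/2*(-2) = 3)
u = 105 (u = (-166 + 159)*(3 - 18) = -7*(-15) = 105)
u - 1*(-236) = 105 - 1*(-236) = 105 + 236 = 341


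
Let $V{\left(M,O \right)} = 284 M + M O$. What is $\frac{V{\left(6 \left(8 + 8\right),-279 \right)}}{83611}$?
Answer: $\frac{480}{83611} \approx 0.0057409$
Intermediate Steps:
$\frac{V{\left(6 \left(8 + 8\right),-279 \right)}}{83611} = \frac{6 \left(8 + 8\right) \left(284 - 279\right)}{83611} = 6 \cdot 16 \cdot 5 \cdot \frac{1}{83611} = 96 \cdot 5 \cdot \frac{1}{83611} = 480 \cdot \frac{1}{83611} = \frac{480}{83611}$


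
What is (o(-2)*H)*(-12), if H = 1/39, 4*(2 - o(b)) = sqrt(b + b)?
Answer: -8/13 + 2*I/13 ≈ -0.61539 + 0.15385*I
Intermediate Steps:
o(b) = 2 - sqrt(2)*sqrt(b)/4 (o(b) = 2 - sqrt(b + b)/4 = 2 - sqrt(2)*sqrt(b)/4)
H = 1/39 (H = 1*(1/39) = 1/39 ≈ 0.025641)
(o(-2)*H)*(-12) = ((2 - sqrt(2)*sqrt(-2)/4)*(1/39))*(-12) = ((2 - sqrt(2)*I*sqrt(2)/4)*(1/39))*(-12) = ((2 - I/2)*(1/39))*(-12) = (2/39 - I/78)*(-12) = -8/13 + 2*I/13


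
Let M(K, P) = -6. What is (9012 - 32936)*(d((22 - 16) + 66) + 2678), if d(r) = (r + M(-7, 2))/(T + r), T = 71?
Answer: -833033680/13 ≈ -6.4079e+7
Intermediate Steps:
d(r) = (-6 + r)/(71 + r) (d(r) = (r - 6)/(71 + r) = (-6 + r)/(71 + r))
(9012 - 32936)*(d((22 - 16) + 66) + 2678) = (9012 - 32936)*((-6 + ((22 - 16) + 66))/(71 + ((22 - 16) + 66)) + 2678) = -23924*((-6 + (6 + 66))/(71 + (6 + 66)) + 2678) = -23924*((-6 + 72)/(71 + 72) + 2678) = -23924*(66/143 + 2678) = -23924*((1/143)*66 + 2678) = -23924*(6/13 + 2678) = -23924*34820/13 = -833033680/13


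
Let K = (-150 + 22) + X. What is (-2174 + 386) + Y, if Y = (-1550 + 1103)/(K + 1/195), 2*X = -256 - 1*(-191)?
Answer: -111741954/62593 ≈ -1785.2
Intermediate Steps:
X = -65/2 (X = (-256 - 1*(-191))/2 = (-256 + 191)/2 = (1/2)*(-65) = -65/2 ≈ -32.500)
K = -321/2 (K = (-150 + 22) - 65/2 = -128 - 65/2 = -321/2 ≈ -160.50)
Y = 174330/62593 (Y = (-1550 + 1103)/(-321/2 + 1/195) = -447/(-321/2 + 1/195) = -447/(-62593/390) = -447*(-390/62593) = 174330/62593 ≈ 2.7851)
(-2174 + 386) + Y = (-2174 + 386) + 174330/62593 = -1788 + 174330/62593 = -111741954/62593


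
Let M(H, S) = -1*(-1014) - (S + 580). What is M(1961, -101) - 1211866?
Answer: -1211331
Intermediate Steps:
M(H, S) = 434 - S (M(H, S) = 1014 - (580 + S) = 1014 + (-580 - S) = 434 - S)
M(1961, -101) - 1211866 = (434 - 1*(-101)) - 1211866 = (434 + 101) - 1211866 = 535 - 1211866 = -1211331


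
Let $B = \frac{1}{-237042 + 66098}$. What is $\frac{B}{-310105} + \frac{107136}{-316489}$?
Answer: $- \frac{5679342475643831}{16777268339999680} \approx -0.33851$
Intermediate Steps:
$B = - \frac{1}{170944}$ ($B = \frac{1}{-170944} = - \frac{1}{170944} \approx -5.8499 \cdot 10^{-6}$)
$\frac{B}{-310105} + \frac{107136}{-316489} = - \frac{1}{170944 \left(-310105\right)} + \frac{107136}{-316489} = \left(- \frac{1}{170944}\right) \left(- \frac{1}{310105}\right) + 107136 \left(- \frac{1}{316489}\right) = \frac{1}{53010589120} - \frac{107136}{316489} = - \frac{5679342475643831}{16777268339999680}$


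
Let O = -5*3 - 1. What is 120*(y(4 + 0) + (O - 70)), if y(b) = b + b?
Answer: -9360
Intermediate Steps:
O = -16 (O = -15 - 1 = -16)
y(b) = 2*b
120*(y(4 + 0) + (O - 70)) = 120*(2*(4 + 0) + (-16 - 70)) = 120*(2*4 - 86) = 120*(8 - 86) = 120*(-78) = -9360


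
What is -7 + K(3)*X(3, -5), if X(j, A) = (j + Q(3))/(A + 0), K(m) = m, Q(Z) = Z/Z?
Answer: -47/5 ≈ -9.4000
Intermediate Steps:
Q(Z) = 1
X(j, A) = (1 + j)/A (X(j, A) = (j + 1)/(A + 0) = (1 + j)/A)
-7 + K(3)*X(3, -5) = -7 + 3*((1 + 3)/(-5)) = -7 + 3*(-⅕*4) = -7 + 3*(-⅘) = -7 - 12/5 = -47/5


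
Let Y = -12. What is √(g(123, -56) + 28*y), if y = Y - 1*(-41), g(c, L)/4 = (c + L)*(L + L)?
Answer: 14*I*√149 ≈ 170.89*I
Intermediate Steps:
g(c, L) = 8*L*(L + c) (g(c, L) = 4*((c + L)*(L + L)) = 4*((L + c)*(2*L)) = 4*(2*L*(L + c)) = 8*L*(L + c))
y = 29 (y = -12 - 1*(-41) = -12 + 41 = 29)
√(g(123, -56) + 28*y) = √(8*(-56)*(-56 + 123) + 28*29) = √(8*(-56)*67 + 812) = √(-30016 + 812) = √(-29204) = 14*I*√149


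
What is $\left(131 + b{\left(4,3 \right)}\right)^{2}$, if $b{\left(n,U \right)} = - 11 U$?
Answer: $9604$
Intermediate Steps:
$\left(131 + b{\left(4,3 \right)}\right)^{2} = \left(131 - 33\right)^{2} = 98^{2} = 9604$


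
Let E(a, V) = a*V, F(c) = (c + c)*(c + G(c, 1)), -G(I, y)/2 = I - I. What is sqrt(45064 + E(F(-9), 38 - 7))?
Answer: sqrt(50086) ≈ 223.80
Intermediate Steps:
G(I, y) = 0 (G(I, y) = -2*(I - I) = -2*0 = 0)
F(c) = 2*c**2 (F(c) = (c + c)*(c + 0) = (2*c)*c = 2*c**2)
E(a, V) = V*a
sqrt(45064 + E(F(-9), 38 - 7)) = sqrt(45064 + (38 - 7)*(2*(-9)**2)) = sqrt(45064 + 31*(2*81)) = sqrt(45064 + 31*162) = sqrt(45064 + 5022) = sqrt(50086)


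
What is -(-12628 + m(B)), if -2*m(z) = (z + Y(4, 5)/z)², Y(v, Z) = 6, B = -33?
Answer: 3189201/242 ≈ 13179.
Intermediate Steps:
m(z) = -(z + 6/z)²/2
-(-12628 + m(B)) = -(-12628 - ½*(6 + (-33)²)²/(-33)²) = -(-12628 - ½*1/1089*(6 + 1089)²) = -(-12628 - ½*1/1089*1095²) = -(-12628 - ½*1/1089*1199025) = -(-12628 - 133225/242) = -1*(-3189201/242) = 3189201/242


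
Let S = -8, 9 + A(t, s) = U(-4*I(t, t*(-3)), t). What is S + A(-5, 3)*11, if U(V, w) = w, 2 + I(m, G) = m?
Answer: -162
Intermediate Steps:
I(m, G) = -2 + m
A(t, s) = -9 + t
S + A(-5, 3)*11 = -8 + (-9 - 5)*11 = -8 - 14*11 = -8 - 154 = -162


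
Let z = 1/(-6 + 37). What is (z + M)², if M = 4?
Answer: 15625/961 ≈ 16.259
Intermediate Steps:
z = 1/31 ≈ 0.032258
(z + M)² = (1/31 + 4)² = (125/31)² = 15625/961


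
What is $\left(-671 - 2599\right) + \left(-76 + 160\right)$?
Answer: $-3186$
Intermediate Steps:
$\left(-671 - 2599\right) + \left(-76 + 160\right) = -3270 + 84 = -3186$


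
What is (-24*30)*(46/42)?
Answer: -5520/7 ≈ -788.57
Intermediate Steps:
(-24*30)*(46/42) = -33120/42 = -720*23/21 = -5520/7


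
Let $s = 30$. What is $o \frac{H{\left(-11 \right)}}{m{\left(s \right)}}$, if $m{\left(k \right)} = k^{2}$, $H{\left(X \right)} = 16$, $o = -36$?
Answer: $- \frac{16}{25} \approx -0.64$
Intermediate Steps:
$o \frac{H{\left(-11 \right)}}{m{\left(s \right)}} = - 36 \frac{16}{30^{2}} = - 36 \cdot \frac{16}{900} = - 36 \cdot 16 \cdot \frac{1}{900} = \left(-36\right) \frac{4}{225} = - \frac{16}{25}$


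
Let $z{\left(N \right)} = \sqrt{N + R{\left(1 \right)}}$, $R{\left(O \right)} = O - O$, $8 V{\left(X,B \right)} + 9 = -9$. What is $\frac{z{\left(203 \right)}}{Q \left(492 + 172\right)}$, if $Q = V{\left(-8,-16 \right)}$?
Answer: $- \frac{\sqrt{203}}{1494} \approx -0.0095367$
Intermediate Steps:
$V{\left(X,B \right)} = - \frac{9}{4}$ ($V{\left(X,B \right)} = - \frac{9}{8} + \frac{1}{8} \left(-9\right) = - \frac{9}{8} - \frac{9}{8} = - \frac{9}{4}$)
$R{\left(O \right)} = 0$
$Q = - \frac{9}{4} \approx -2.25$
$z{\left(N \right)} = \sqrt{N}$ ($z{\left(N \right)} = \sqrt{N + 0} = \sqrt{N}$)
$\frac{z{\left(203 \right)}}{Q \left(492 + 172\right)} = \frac{\sqrt{203}}{\left(- \frac{9}{4}\right) \left(492 + 172\right)} = \frac{\sqrt{203}}{\left(- \frac{9}{4}\right) 664} = \frac{\sqrt{203}}{-1494} = \sqrt{203} \left(- \frac{1}{1494}\right) = - \frac{\sqrt{203}}{1494}$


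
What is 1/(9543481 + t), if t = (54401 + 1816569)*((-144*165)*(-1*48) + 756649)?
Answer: 1/3549480988611 ≈ 2.8173e-13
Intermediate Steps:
t = 3549471445130 (t = 1870970*(-23760*(-48) + 756649) = 1870970*(1140480 + 756649) = 1870970*1897129 = 3549471445130)
1/(9543481 + t) = 1/(9543481 + 3549471445130) = 1/3549480988611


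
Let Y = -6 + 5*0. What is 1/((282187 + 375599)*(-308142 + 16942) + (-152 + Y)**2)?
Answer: -1/191547258236 ≈ -5.2206e-12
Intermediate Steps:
Y = -6 (Y = -6 + 0 = -6)
1/((282187 + 375599)*(-308142 + 16942) + (-152 + Y)**2) = 1/((282187 + 375599)*(-308142 + 16942) + (-152 - 6)**2) = 1/(657786*(-291200) + (-158)**2) = 1/(-191547283200 + 24964) = 1/(-191547258236) = -1/191547258236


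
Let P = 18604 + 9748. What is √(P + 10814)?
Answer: √39166 ≈ 197.90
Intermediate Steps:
P = 28352
√(P + 10814) = √(28352 + 10814) = √39166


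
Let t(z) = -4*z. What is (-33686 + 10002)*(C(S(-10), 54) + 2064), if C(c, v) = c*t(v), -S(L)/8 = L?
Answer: 360375744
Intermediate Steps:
S(L) = -8*L
C(c, v) = -4*c*v (C(c, v) = c*(-4*v) = -4*c*v)
(-33686 + 10002)*(C(S(-10), 54) + 2064) = (-33686 + 10002)*(-4*(-8*(-10))*54 + 2064) = -23684*(-4*80*54 + 2064) = -23684*(-17280 + 2064) = -23684*(-15216) = 360375744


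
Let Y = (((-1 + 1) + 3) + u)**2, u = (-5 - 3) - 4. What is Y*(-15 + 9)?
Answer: -486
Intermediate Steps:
u = -12 (u = -8 - 4 = -12)
Y = 81 (Y = (((-1 + 1) + 3) - 12)**2 = ((0 + 3) - 12)**2 = (3 - 12)**2 = (-9)**2 = 81)
Y*(-15 + 9) = 81*(-15 + 9) = 81*(-6) = -486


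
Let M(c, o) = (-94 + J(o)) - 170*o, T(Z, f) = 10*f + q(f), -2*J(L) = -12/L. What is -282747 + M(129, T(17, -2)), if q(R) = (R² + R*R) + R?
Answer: -1963230/7 ≈ -2.8046e+5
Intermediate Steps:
q(R) = R + 2*R² (q(R) = (R² + R²) + R = 2*R² + R = R + 2*R²)
J(L) = 6/L (J(L) = -(-6)/L = 6/L)
T(Z, f) = 10*f + f*(1 + 2*f)
M(c, o) = -94 - 170*o + 6/o (M(c, o) = (-94 + 6/o) - 170*o = -94 - 170*o + 6/o)
-282747 + M(129, T(17, -2)) = -282747 + (-94 - (-340)*(11 + 2*(-2)) + 6/((-2*(11 + 2*(-2))))) = -282747 + (-94 - (-340)*(11 - 4) + 6/((-2*(11 - 4)))) = -282747 + (-94 - (-340)*7 + 6/((-2*7))) = -282747 + (-94 - 170*(-14) + 6/(-14)) = -282747 + (-94 + 2380 + 6*(-1/14)) = -282747 + (-94 + 2380 - 3/7) = -282747 + 15999/7 = -1963230/7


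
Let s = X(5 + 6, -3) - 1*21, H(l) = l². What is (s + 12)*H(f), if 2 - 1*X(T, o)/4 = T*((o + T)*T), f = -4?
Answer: -61968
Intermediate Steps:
X(T, o) = 8 - 4*T²*(T + o) (X(T, o) = 8 - 4*T*(o + T)*T = 8 - 4*T*(T + o)*T = 8 - 4*T*T*(T + o) = 8 - 4*T²*(T + o))
s = -3885 (s = (8 - 4*(5 + 6)³ - 4*(-3)*(5 + 6)²) - 1*21 = (8 - 4*11³ - 4*(-3)*11²) - 21 = (8 - 4*1331 - 4*(-3)*121) - 21 = (8 - 5324 + 1452) - 21 = -3864 - 21 = -3885)
(s + 12)*H(f) = (-3885 + 12)*(-4)² = -3873*16 = -61968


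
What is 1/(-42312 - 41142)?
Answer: -1/83454 ≈ -1.1983e-5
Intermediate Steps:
1/(-42312 - 41142) = 1/(-83454) = -1/83454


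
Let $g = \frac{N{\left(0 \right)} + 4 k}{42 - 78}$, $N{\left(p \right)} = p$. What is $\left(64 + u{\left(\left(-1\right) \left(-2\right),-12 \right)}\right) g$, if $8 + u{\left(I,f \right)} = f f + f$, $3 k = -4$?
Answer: $\frac{752}{27} \approx 27.852$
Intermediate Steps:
$k = - \frac{4}{3}$ ($k = \frac{1}{3} \left(-4\right) = - \frac{4}{3} \approx -1.3333$)
$u{\left(I,f \right)} = -8 + f + f^{2}$ ($u{\left(I,f \right)} = -8 + \left(f f + f\right) = -8 + \left(f^{2} + f\right) = -8 + \left(f + f^{2}\right) = -8 + f + f^{2}$)
$g = \frac{4}{27}$ ($g = \frac{0 + 4 \left(- \frac{4}{3}\right)}{42 - 78} = \frac{0 - \frac{16}{3}}{-36} = \left(- \frac{16}{3}\right) \left(- \frac{1}{36}\right) = \frac{4}{27} \approx 0.14815$)
$\left(64 + u{\left(\left(-1\right) \left(-2\right),-12 \right)}\right) g = \left(64 - \left(20 - 144\right)\right) \frac{4}{27} = \left(64 - -124\right) \frac{4}{27} = \left(64 + 124\right) \frac{4}{27} = 188 \cdot \frac{4}{27} = \frac{752}{27}$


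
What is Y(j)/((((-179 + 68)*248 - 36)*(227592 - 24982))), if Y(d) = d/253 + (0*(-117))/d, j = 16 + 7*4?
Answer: -1/32112266730 ≈ -3.1141e-11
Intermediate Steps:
j = 44 (j = 16 + 28 = 44)
Y(d) = d/253 (Y(d) = d*(1/253) + 0/d = d/253 + 0 = d/253)
Y(j)/((((-179 + 68)*248 - 36)*(227592 - 24982))) = ((1/253)*44)/((((-179 + 68)*248 - 36)*(227592 - 24982))) = 4/(23*(((-111*248 - 36)*202610))) = 4/(23*(((-27528 - 36)*202610))) = 4/(23*((-27564*202610))) = (4/23)/(-5584742040) = (4/23)*(-1/5584742040) = -1/32112266730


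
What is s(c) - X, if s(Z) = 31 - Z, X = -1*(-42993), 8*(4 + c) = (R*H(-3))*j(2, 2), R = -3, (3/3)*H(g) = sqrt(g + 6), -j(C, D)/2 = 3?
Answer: -42958 - 9*sqrt(3)/4 ≈ -42962.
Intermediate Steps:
j(C, D) = -6 (j(C, D) = -2*3 = -6)
H(g) = sqrt(6 + g) (H(g) = sqrt(g + 6) = sqrt(6 + g))
c = -4 + 9*sqrt(3)/4 (c = -4 + (-3*sqrt(6 - 3)*(-6))/8 = -4 + (-3*sqrt(3)*(-6))/8 = -4 + (18*sqrt(3))/8 = -4 + 9*sqrt(3)/4 ≈ -0.10289)
X = 42993
s(c) - X = (31 - (-4 + 9*sqrt(3)/4)) - 1*42993 = (31 + (4 - 9*sqrt(3)/4)) - 42993 = (35 - 9*sqrt(3)/4) - 42993 = -42958 - 9*sqrt(3)/4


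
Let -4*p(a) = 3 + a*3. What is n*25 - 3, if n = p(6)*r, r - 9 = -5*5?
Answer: 2097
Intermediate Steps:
p(a) = -3/4 - 3*a/4 (p(a) = -(3 + a*3)/4 = -(3 + 3*a)/4 = -3/4 - 3*a/4)
r = -16 (r = 9 - 5*5 = 9 - 25 = -16)
n = 84 (n = (-3/4 - 3/4*6)*(-16) = (-3/4 - 9/2)*(-16) = -21/4*(-16) = 84)
n*25 - 3 = 84*25 - 3 = 2100 - 3 = 2097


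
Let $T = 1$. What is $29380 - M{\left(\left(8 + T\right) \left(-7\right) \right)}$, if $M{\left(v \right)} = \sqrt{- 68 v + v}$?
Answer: $29380 - 3 \sqrt{469} \approx 29315.0$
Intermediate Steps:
$M{\left(v \right)} = \sqrt{67} \sqrt{- v}$ ($M{\left(v \right)} = \sqrt{- 67 v} = \sqrt{67} \sqrt{- v}$)
$29380 - M{\left(\left(8 + T\right) \left(-7\right) \right)} = 29380 - \sqrt{67} \sqrt{- \left(8 + 1\right) \left(-7\right)} = 29380 - \sqrt{67} \sqrt{- 9 \left(-7\right)} = 29380 - \sqrt{67} \sqrt{\left(-1\right) \left(-63\right)} = 29380 - \sqrt{67} \sqrt{63} = 29380 - \sqrt{67} \cdot 3 \sqrt{7} = 29380 - 3 \sqrt{469}$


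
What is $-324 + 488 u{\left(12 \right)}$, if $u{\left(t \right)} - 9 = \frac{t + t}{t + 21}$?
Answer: $\frac{48652}{11} \approx 4422.9$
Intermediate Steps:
$u{\left(t \right)} = 9 + \frac{2 t}{21 + t}$ ($u{\left(t \right)} = 9 + \frac{t + t}{t + 21} = 9 + \frac{2 t}{21 + t}$)
$-324 + 488 u{\left(12 \right)} = -324 + 488 \frac{189 + 11 \cdot 12}{21 + 12} = -324 + 488 \frac{189 + 132}{33} = -324 + 488 \cdot \frac{1}{33} \cdot 321 = -324 + 488 \cdot \frac{107}{11} = -324 + \frac{52216}{11} = \frac{48652}{11}$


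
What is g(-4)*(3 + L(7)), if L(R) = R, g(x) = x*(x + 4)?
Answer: 0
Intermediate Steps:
g(x) = x*(4 + x)
g(-4)*(3 + L(7)) = (-4*(4 - 4))*(3 + 7) = -4*0*10 = 0*10 = 0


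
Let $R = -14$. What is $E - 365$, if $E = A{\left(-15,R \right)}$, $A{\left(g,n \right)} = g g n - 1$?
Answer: $-3516$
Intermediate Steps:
$A{\left(g,n \right)} = -1 + n g^{2}$ ($A{\left(g,n \right)} = g^{2} n - 1 = n g^{2} - 1 = -1 + n g^{2}$)
$E = -3151$ ($E = -1 - 14 \left(-15\right)^{2} = -1 - 3150 = -3151$)
$E - 365 = -3151 - 365 = -3516$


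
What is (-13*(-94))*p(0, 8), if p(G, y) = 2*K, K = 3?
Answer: 7332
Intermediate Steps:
p(G, y) = 6 (p(G, y) = 2*3 = 6)
(-13*(-94))*p(0, 8) = -13*(-94)*6 = 1222*6 = 7332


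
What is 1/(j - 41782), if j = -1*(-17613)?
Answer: -1/24169 ≈ -4.1375e-5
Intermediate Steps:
j = 17613
1/(j - 41782) = 1/(17613 - 41782) = 1/(-24169) = -1/24169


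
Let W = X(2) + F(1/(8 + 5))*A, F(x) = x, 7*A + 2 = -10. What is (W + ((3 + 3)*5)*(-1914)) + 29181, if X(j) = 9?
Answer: -2568942/91 ≈ -28230.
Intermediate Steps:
A = -12/7 (A = -2/7 + (⅐)*(-10) = -2/7 - 10/7 = -12/7 ≈ -1.7143)
W = 807/91 (W = 9 - 12/7/(8 + 5) = 9 - 12/7/13 = 9 + (1/13)*(-12/7) = 9 - 12/91 = 807/91 ≈ 8.8681)
(W + ((3 + 3)*5)*(-1914)) + 29181 = (807/91 + ((3 + 3)*5)*(-1914)) + 29181 = (807/91 + (6*5)*(-1914)) + 29181 = (807/91 + 30*(-1914)) + 29181 = (807/91 - 57420) + 29181 = -5224413/91 + 29181 = -2568942/91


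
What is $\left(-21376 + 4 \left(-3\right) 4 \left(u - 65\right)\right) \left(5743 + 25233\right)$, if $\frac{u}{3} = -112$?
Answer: $-65916928$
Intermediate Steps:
$u = -336$ ($u = 3 \left(-112\right) = -336$)
$\left(-21376 + 4 \left(-3\right) 4 \left(u - 65\right)\right) \left(5743 + 25233\right) = \left(-21376 + 4 \left(-3\right) 4 \left(-336 - 65\right)\right) \left(5743 + 25233\right) = \left(-21376 + \left(-12\right) 4 \left(-401\right)\right) 30976 = \left(-21376 - -19248\right) 30976 = \left(-21376 + 19248\right) 30976 = \left(-2128\right) 30976 = -65916928$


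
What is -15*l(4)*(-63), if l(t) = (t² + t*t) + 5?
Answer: 34965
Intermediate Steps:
l(t) = 5 + 2*t² (l(t) = (t² + t²) + 5 = 2*t² + 5 = 5 + 2*t²)
-15*l(4)*(-63) = -15*(5 + 2*4²)*(-63) = -15*(5 + 2*16)*(-63) = -15*(5 + 32)*(-63) = -15*37*(-63) = -555*(-63) = 34965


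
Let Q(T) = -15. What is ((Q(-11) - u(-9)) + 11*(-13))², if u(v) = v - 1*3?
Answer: 21316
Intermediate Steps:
u(v) = -3 + v (u(v) = v - 3 = -3 + v)
((Q(-11) - u(-9)) + 11*(-13))² = ((-15 - (-3 - 9)) + 11*(-13))² = ((-15 - 1*(-12)) - 143)² = ((-15 + 12) - 143)² = (-3 - 143)² = (-146)² = 21316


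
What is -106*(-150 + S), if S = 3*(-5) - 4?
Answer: 17914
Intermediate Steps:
S = -19 (S = -15 - 4 = -19)
-106*(-150 + S) = -106*(-150 - 19) = -106*(-169) = 17914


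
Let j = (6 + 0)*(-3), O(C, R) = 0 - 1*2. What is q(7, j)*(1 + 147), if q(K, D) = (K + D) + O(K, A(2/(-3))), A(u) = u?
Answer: -1924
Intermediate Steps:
O(C, R) = -2 (O(C, R) = 0 - 2 = -2)
j = -18 (j = 6*(-3) = -18)
q(K, D) = -2 + D + K (q(K, D) = (K + D) - 2 = (D + K) - 2 = -2 + D + K)
q(7, j)*(1 + 147) = (-2 - 18 + 7)*(1 + 147) = -13*148 = -1924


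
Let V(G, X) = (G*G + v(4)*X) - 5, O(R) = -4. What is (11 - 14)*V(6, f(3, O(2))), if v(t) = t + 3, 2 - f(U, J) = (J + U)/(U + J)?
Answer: -114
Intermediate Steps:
f(U, J) = 1 (f(U, J) = 2 - (J + U)/(U + J) = 2 - (J + U)/(J + U) = 2 - 1*1 = 2 - 1 = 1)
v(t) = 3 + t
V(G, X) = -5 + G² + 7*X (V(G, X) = (G*G + (3 + 4)*X) - 5 = (G² + 7*X) - 5 = -5 + G² + 7*X)
(11 - 14)*V(6, f(3, O(2))) = (11 - 14)*(-5 + 6² + 7*1) = -3*(-5 + 36 + 7) = -3*38 = -114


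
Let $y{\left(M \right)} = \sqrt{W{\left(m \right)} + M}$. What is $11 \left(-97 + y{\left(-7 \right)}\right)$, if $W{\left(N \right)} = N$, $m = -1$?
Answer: $-1067 + 22 i \sqrt{2} \approx -1067.0 + 31.113 i$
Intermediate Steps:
$y{\left(M \right)} = \sqrt{-1 + M}$
$11 \left(-97 + y{\left(-7 \right)}\right) = 11 \left(-97 + \sqrt{-1 - 7}\right) = 11 \left(-97 + \sqrt{-8}\right) = 11 \left(-97 + 2 i \sqrt{2}\right) = -1067 + 22 i \sqrt{2}$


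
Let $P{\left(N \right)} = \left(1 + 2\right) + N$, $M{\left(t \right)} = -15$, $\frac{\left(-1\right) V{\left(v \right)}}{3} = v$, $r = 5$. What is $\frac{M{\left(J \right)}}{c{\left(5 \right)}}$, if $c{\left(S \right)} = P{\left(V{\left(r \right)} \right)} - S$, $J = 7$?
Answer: $\frac{15}{17} \approx 0.88235$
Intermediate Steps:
$V{\left(v \right)} = - 3 v$
$P{\left(N \right)} = 3 + N$
$c{\left(S \right)} = -12 - S$ ($c{\left(S \right)} = \left(3 - 15\right) - S = -12 - S$)
$\frac{M{\left(J \right)}}{c{\left(5 \right)}} = - \frac{15}{-12 - 5} = - \frac{15}{-17} = \left(-15\right) \left(- \frac{1}{17}\right) = \frac{15}{17}$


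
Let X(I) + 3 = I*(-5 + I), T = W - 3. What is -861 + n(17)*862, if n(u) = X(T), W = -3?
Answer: 53445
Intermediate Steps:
T = -6 (T = -3 - 3 = -6)
X(I) = -3 + I*(-5 + I)
n(u) = 63 (n(u) = -3 + (-6)**2 - 5*(-6) = -3 + 36 + 30 = 63)
-861 + n(17)*862 = -861 + 63*862 = -861 + 54306 = 53445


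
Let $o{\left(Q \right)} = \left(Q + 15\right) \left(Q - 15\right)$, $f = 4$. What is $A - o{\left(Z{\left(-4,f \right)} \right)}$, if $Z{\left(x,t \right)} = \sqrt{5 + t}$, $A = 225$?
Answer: $441$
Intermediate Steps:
$o{\left(Q \right)} = \left(-15 + Q\right) \left(15 + Q\right)$ ($o{\left(Q \right)} = \left(15 + Q\right) \left(-15 + Q\right) = \left(-15 + Q\right) \left(15 + Q\right)$)
$A - o{\left(Z{\left(-4,f \right)} \right)} = 225 - \left(-225 + \left(\sqrt{5 + 4}\right)^{2}\right) = 225 - \left(-225 + \left(\sqrt{9}\right)^{2}\right) = 225 - \left(-225 + 3^{2}\right) = 225 - \left(-225 + 9\right) = 225 - -216 = 225 + 216 = 441$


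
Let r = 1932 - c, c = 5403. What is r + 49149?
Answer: 45678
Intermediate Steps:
r = -3471 (r = 1932 - 1*5403 = 1932 - 5403 = -3471)
r + 49149 = -3471 + 49149 = 45678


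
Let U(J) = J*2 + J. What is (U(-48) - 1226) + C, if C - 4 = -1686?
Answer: -3052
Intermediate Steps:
C = -1682 (C = 4 - 1686 = -1682)
U(J) = 3*J (U(J) = 2*J + J = 3*J)
(U(-48) - 1226) + C = (3*(-48) - 1226) - 1682 = (-144 - 1226) - 1682 = -1370 - 1682 = -3052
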